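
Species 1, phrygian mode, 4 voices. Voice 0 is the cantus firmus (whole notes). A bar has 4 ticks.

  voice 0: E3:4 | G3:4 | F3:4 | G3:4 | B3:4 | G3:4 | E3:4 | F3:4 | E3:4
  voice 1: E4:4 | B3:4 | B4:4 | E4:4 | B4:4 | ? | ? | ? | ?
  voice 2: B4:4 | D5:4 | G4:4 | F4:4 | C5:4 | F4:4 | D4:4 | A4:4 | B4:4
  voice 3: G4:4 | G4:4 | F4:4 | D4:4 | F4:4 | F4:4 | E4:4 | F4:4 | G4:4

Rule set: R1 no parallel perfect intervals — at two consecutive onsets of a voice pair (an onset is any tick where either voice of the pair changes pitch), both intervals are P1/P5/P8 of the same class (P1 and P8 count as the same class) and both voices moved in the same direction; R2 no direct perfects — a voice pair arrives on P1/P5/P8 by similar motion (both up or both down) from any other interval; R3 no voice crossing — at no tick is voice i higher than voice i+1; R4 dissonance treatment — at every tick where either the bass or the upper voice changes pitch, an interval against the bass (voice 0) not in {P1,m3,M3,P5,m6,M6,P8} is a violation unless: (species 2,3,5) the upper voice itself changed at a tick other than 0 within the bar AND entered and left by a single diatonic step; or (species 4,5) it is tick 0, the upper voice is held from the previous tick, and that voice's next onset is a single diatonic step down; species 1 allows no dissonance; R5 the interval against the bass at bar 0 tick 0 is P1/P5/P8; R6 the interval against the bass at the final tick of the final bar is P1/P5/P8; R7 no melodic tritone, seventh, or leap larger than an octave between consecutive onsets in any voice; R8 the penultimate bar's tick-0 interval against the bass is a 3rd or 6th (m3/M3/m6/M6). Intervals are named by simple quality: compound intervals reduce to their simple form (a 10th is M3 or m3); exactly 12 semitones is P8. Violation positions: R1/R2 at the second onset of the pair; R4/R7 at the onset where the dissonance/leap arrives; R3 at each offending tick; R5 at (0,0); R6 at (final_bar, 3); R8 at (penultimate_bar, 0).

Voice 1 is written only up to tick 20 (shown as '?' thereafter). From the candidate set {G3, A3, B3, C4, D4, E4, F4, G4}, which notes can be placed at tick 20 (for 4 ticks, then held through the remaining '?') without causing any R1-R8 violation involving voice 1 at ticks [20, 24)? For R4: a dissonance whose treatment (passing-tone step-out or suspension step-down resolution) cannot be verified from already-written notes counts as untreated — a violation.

{B3, E4}

G3: violates R1,R7
A3: violates R4,R7
B3: legal
C4: violates R4,R7
D4: violates R2
E4: legal
F4: violates R2,R4,R7
G4: violates R1,R3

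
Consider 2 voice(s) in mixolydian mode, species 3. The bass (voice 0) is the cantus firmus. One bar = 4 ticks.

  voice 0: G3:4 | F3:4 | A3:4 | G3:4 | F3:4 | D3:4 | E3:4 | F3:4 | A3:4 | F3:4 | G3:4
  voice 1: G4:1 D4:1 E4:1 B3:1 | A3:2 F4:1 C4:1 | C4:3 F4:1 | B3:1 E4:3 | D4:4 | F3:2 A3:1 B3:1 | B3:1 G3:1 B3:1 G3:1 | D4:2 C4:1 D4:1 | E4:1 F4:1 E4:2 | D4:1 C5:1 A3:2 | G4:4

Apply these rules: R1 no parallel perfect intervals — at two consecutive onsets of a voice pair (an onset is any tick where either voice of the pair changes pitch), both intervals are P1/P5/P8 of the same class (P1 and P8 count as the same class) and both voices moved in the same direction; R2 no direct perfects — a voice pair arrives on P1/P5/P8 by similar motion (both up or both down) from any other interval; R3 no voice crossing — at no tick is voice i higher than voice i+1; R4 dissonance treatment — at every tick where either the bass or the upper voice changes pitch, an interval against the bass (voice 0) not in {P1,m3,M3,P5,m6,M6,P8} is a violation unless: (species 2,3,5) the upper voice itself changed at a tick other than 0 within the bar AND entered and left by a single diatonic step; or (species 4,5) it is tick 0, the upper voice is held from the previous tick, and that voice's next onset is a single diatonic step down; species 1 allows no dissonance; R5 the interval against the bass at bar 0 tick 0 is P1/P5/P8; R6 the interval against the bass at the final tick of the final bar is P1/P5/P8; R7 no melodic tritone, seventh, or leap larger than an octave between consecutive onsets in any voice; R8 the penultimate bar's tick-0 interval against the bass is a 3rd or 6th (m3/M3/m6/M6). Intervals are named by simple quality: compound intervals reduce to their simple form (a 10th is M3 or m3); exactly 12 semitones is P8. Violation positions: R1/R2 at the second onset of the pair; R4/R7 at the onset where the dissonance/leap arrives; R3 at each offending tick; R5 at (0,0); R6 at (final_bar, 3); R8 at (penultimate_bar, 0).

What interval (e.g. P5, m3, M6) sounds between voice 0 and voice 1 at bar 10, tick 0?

P8

voice 0=G3 voice 1=G4 -> P8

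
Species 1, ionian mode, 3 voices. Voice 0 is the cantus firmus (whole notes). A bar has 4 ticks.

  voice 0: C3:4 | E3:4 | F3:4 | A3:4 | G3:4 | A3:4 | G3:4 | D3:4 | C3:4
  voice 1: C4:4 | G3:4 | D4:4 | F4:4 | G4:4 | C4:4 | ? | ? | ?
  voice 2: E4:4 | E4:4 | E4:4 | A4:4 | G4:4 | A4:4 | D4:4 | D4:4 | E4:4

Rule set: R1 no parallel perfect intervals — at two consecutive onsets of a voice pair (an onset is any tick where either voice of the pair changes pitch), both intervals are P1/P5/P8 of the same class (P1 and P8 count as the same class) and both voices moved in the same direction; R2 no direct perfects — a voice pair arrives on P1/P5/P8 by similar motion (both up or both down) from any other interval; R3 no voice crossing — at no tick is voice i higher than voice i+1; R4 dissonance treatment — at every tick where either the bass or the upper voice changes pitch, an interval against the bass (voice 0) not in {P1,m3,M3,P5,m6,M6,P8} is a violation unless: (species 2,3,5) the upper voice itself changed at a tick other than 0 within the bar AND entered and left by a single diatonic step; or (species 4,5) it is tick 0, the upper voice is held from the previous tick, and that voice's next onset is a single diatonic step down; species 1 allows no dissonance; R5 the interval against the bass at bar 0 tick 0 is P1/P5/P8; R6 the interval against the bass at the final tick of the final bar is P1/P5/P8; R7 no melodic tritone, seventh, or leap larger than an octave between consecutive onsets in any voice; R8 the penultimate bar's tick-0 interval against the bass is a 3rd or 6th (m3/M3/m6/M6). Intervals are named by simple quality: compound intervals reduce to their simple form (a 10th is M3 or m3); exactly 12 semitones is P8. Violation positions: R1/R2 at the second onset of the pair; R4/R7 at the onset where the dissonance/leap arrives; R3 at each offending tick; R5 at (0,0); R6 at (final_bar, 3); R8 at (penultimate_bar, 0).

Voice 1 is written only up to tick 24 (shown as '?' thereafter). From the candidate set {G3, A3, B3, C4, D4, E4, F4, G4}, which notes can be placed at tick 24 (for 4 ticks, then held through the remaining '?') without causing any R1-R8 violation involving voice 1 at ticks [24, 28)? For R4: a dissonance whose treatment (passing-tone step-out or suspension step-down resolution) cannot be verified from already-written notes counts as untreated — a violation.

G3: violates R2
A3: violates R4
B3: legal
C4: violates R4
D4: legal
E4: violates R3
F4: violates R3,R4
G4: violates R3

{B3, D4}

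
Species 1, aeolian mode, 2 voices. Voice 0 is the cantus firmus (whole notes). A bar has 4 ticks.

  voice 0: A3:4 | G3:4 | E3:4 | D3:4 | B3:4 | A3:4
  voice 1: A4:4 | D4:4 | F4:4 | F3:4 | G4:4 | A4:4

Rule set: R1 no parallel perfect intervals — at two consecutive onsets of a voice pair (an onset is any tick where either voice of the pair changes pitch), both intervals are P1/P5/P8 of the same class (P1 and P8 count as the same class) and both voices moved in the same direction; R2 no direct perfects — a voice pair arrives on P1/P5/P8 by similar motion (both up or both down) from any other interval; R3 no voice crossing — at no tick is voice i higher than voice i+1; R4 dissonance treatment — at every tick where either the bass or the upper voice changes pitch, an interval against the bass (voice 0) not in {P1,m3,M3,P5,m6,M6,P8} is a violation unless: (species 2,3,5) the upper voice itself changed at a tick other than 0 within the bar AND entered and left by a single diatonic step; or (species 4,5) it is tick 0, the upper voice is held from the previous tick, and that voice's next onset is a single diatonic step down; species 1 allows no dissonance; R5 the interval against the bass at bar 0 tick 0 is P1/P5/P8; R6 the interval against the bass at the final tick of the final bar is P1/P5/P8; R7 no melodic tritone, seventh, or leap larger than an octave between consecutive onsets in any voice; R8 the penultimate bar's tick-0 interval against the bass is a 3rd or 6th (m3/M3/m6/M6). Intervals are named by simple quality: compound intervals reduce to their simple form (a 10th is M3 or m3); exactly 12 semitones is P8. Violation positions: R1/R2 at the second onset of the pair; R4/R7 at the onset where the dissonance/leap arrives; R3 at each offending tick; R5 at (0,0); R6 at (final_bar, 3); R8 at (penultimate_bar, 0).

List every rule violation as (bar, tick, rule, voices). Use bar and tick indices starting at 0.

(1, 0, R2, (0, 1))
(2, 0, R4, (0, 1))
(4, 0, R7, (1,))

bar 0: v0=A3 v1=A4 downbeat P8
bar 1: v0=G3 v1=D4 downbeat P5
bar 2: v0=E3 v1=F4 downbeat m2
bar 3: v0=D3 v1=F3 downbeat m3
bar 4: v0=B3 v1=G4 downbeat m6
bar 5: v0=A3 v1=A4 downbeat P8
  -> R2 @ bar 1 tick 0 v(0, 1): A3/A4 P8 -> G3/D4 P5 similar
  -> R4 @ bar 2 tick 0 v(0, 1): E3/F4 m2 untreated
  -> R7 @ bar 4 tick 0 v(1,): F3->G4 leap 14st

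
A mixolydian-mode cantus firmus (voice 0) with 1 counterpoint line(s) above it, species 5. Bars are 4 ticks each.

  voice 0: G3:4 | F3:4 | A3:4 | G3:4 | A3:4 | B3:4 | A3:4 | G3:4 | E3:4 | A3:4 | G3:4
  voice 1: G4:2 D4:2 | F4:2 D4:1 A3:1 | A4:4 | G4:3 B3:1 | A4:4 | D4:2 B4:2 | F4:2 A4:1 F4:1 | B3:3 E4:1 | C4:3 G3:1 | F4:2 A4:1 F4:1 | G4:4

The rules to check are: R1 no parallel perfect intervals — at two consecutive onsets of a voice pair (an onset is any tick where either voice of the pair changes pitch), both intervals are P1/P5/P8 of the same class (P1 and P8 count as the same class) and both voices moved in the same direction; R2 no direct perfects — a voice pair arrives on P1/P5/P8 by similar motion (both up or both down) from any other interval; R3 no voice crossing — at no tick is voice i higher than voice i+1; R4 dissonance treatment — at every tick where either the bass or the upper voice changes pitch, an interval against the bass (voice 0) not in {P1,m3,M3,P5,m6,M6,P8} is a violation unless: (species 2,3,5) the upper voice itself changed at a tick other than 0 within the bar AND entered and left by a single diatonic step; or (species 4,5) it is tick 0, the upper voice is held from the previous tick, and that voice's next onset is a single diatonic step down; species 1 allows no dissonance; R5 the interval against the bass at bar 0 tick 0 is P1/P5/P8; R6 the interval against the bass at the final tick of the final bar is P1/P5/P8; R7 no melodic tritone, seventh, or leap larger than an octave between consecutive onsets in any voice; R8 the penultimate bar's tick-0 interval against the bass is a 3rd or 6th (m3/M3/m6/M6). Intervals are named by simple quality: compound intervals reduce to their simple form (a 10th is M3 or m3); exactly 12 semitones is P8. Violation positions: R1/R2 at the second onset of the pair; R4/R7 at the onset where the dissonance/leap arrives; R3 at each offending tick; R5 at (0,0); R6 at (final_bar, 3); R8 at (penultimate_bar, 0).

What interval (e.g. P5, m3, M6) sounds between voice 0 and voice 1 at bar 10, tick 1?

P8

voice 0=G3 voice 1=G4 -> P8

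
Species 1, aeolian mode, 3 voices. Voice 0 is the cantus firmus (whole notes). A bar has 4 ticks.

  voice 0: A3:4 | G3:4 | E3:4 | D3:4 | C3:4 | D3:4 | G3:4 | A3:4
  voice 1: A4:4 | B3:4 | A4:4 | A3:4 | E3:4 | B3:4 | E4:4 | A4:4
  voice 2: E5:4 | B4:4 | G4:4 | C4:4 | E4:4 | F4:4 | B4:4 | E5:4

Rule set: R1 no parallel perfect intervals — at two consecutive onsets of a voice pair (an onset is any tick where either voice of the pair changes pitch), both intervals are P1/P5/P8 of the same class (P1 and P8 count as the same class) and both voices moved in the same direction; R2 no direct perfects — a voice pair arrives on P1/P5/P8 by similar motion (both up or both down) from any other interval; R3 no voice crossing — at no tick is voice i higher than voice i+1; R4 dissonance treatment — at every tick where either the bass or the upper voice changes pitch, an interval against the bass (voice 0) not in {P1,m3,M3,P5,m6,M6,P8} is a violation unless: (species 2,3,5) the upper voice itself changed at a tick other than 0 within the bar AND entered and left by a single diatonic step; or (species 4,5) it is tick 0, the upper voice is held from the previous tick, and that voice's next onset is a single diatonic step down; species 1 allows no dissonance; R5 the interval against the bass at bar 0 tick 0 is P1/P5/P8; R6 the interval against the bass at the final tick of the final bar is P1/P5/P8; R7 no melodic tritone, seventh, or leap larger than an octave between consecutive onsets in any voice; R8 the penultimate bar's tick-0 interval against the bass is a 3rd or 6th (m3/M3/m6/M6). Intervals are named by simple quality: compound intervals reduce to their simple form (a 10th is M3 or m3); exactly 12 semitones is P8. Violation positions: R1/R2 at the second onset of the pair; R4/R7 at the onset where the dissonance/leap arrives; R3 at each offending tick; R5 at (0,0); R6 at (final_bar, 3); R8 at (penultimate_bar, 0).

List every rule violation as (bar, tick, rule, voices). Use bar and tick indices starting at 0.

bar 0: v0=A3 v1=A4 v2=E5 downbeat P5
bar 1: v0=G3 v1=B3 v2=B4 downbeat M3
bar 2: v0=E3 v1=A4 v2=G4 downbeat m3
bar 3: v0=D3 v1=A3 v2=C4 downbeat m7
bar 4: v0=C3 v1=E3 v2=E4 downbeat M3
bar 5: v0=D3 v1=B3 v2=F4 downbeat m3
bar 6: v0=G3 v1=E4 v2=B4 downbeat M3
bar 7: v0=A3 v1=A4 v2=E5 downbeat P5
  -> R2 @ bar 1 tick 0 v(1, 2): A4/E5 P5 -> B3/B4 P8 similar
  -> R7 @ bar 1 tick 0 v(1,): A4->B3 leap 10st
  -> R3 @ bar 2 tick 0 v(1, 2): A4 above G4
  -> R4 @ bar 2 tick 0 v(0, 1): E3/A4 P4 untreated
  -> R7 @ bar 2 tick 0 v(1,): B3->A4 leap 10st
  -> R3 @ bar 2 tick 1 v(1, 2): A4 above G4
  -> R3 @ bar 2 tick 2 v(1, 2): A4 above G4
  -> R3 @ bar 2 tick 3 v(1, 2): A4 above G4
  -> R2 @ bar 3 tick 0 v(0, 1): E3/A4 P4 -> D3/A3 P5 similar
  -> R4 @ bar 3 tick 0 v(0, 2): D3/C4 m7 untreated
  -> R2 @ bar 6 tick 0 v(1, 2): B3/F4 TT -> E4/B4 P5 similar
  -> R7 @ bar 6 tick 0 v(2,): F4->B4 leap 6st
  -> R1 @ bar 7 tick 0 v(1, 2): E4/B4 P5 -> A4/E5 P5 similar
  -> R2 @ bar 7 tick 0 v(0, 1): G3/E4 M6 -> A3/A4 P8 similar
  -> R2 @ bar 7 tick 0 v(0, 2): G3/B4 M3 -> A3/E5 P5 similar

(1, 0, R2, (1, 2))
(1, 0, R7, (1,))
(2, 0, R3, (1, 2))
(2, 0, R4, (0, 1))
(2, 0, R7, (1,))
(2, 1, R3, (1, 2))
(2, 2, R3, (1, 2))
(2, 3, R3, (1, 2))
(3, 0, R2, (0, 1))
(3, 0, R4, (0, 2))
(6, 0, R2, (1, 2))
(6, 0, R7, (2,))
(7, 0, R1, (1, 2))
(7, 0, R2, (0, 1))
(7, 0, R2, (0, 2))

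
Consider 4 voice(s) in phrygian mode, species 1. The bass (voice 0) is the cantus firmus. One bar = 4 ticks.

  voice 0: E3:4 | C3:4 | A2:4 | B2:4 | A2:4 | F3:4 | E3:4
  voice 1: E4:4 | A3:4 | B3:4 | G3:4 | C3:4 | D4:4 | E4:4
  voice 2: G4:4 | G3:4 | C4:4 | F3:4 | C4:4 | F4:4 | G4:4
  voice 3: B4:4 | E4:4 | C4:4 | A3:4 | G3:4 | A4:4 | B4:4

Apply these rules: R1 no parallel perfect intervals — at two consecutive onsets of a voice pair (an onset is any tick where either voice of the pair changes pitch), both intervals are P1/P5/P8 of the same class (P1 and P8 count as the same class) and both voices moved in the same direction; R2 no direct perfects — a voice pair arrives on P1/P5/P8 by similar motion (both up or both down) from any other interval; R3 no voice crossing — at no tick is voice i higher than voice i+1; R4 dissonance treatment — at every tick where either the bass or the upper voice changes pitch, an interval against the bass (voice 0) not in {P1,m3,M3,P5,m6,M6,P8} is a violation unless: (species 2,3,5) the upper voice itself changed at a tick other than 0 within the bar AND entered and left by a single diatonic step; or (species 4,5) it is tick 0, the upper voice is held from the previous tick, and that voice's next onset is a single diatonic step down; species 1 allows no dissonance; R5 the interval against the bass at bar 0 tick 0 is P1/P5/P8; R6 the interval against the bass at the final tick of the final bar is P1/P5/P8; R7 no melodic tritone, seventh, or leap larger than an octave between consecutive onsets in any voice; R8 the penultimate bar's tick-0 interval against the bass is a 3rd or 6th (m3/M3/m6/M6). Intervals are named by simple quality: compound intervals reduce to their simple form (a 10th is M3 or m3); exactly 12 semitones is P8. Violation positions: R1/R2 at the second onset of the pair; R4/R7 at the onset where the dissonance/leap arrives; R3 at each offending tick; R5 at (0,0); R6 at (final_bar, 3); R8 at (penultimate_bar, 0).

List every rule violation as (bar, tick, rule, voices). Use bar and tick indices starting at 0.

(0, 0, R5, (0, 2))
(1, 0, R1, (1, 3))
(1, 0, R2, (0, 2))
(1, 0, R3, (1, 2))
(1, 1, R3, (1, 2))
(1, 2, R3, (1, 2))
(1, 3, R3, (1, 2))
(2, 0, R4, (0, 1))
(3, 0, R3, (1, 2))
(3, 0, R4, (0, 2))
(3, 0, R4, (0, 3))
(3, 1, R3, (1, 2))
(3, 2, R3, (1, 2))
(3, 3, R3, (1, 2))
(4, 0, R2, (1, 3))
(4, 0, R3, (2, 3))
(4, 0, R4, (0, 3))
(4, 1, R3, (2, 3))
(4, 2, R3, (2, 3))
(4, 3, R3, (2, 3))
(5, 0, R1, (1, 3))
(5, 0, R2, (0, 2))
(5, 0, R7, (1,))
(5, 0, R7, (3,))
(5, 0, R8, (0, 2))
(6, 0, R1, (1, 3))
(6, 3, R6, (0, 2))

bar 0: v0=E3 v1=E4 v2=G4 v3=B4 downbeat P5
bar 1: v0=C3 v1=A3 v2=G3 v3=E4 downbeat M3
bar 2: v0=A2 v1=B3 v2=C4 v3=C4 downbeat m3
bar 3: v0=B2 v1=G3 v2=F3 v3=A3 downbeat m7
bar 4: v0=A2 v1=C3 v2=C4 v3=G3 downbeat m7
bar 5: v0=F3 v1=D4 v2=F4 v3=A4 downbeat M3
bar 6: v0=E3 v1=E4 v2=G4 v3=B4 downbeat P5
  -> R5 @ bar 0 tick 0 v(0, 2): opens on m3
  -> R1 @ bar 1 tick 0 v(1, 3): E4/B4 P5 -> A3/E4 P5 similar
  -> R2 @ bar 1 tick 0 v(0, 2): E3/G4 m3 -> C3/G3 P5 similar
  -> R3 @ bar 1 tick 0 v(1, 2): A3 above G3
  -> R3 @ bar 1 tick 1 v(1, 2): A3 above G3
  -> R3 @ bar 1 tick 2 v(1, 2): A3 above G3
  -> R3 @ bar 1 tick 3 v(1, 2): A3 above G3
  -> R4 @ bar 2 tick 0 v(0, 1): A2/B3 M2 untreated
  -> R3 @ bar 3 tick 0 v(1, 2): G3 above F3
  -> R4 @ bar 3 tick 0 v(0, 2): B2/F3 TT untreated
  -> R4 @ bar 3 tick 0 v(0, 3): B2/A3 m7 untreated
  -> R3 @ bar 3 tick 1 v(1, 2): G3 above F3
  -> R3 @ bar 3 tick 2 v(1, 2): G3 above F3
  -> R3 @ bar 3 tick 3 v(1, 2): G3 above F3
  -> R2 @ bar 4 tick 0 v(1, 3): G3/A3 M2 -> C3/G3 P5 similar
  -> R3 @ bar 4 tick 0 v(2, 3): C4 above G3
  -> R4 @ bar 4 tick 0 v(0, 3): A2/G3 m7 untreated
  -> R3 @ bar 4 tick 1 v(2, 3): C4 above G3
  -> R3 @ bar 4 tick 2 v(2, 3): C4 above G3
  -> R3 @ bar 4 tick 3 v(2, 3): C4 above G3
  -> R1 @ bar 5 tick 0 v(1, 3): C3/G3 P5 -> D4/A4 P5 similar
  -> R2 @ bar 5 tick 0 v(0, 2): A2/C4 m3 -> F3/F4 P8 similar
  -> R7 @ bar 5 tick 0 v(1,): C3->D4 leap 14st
  -> R7 @ bar 5 tick 0 v(3,): G3->A4 leap 14st
  -> R8 @ bar 5 tick 0 v(0, 2): penult P8 not 3rd/6th
  -> R1 @ bar 6 tick 0 v(1, 3): D4/A4 P5 -> E4/B4 P5 similar
  -> R6 @ bar 6 tick 3 v(0, 2): closes on m3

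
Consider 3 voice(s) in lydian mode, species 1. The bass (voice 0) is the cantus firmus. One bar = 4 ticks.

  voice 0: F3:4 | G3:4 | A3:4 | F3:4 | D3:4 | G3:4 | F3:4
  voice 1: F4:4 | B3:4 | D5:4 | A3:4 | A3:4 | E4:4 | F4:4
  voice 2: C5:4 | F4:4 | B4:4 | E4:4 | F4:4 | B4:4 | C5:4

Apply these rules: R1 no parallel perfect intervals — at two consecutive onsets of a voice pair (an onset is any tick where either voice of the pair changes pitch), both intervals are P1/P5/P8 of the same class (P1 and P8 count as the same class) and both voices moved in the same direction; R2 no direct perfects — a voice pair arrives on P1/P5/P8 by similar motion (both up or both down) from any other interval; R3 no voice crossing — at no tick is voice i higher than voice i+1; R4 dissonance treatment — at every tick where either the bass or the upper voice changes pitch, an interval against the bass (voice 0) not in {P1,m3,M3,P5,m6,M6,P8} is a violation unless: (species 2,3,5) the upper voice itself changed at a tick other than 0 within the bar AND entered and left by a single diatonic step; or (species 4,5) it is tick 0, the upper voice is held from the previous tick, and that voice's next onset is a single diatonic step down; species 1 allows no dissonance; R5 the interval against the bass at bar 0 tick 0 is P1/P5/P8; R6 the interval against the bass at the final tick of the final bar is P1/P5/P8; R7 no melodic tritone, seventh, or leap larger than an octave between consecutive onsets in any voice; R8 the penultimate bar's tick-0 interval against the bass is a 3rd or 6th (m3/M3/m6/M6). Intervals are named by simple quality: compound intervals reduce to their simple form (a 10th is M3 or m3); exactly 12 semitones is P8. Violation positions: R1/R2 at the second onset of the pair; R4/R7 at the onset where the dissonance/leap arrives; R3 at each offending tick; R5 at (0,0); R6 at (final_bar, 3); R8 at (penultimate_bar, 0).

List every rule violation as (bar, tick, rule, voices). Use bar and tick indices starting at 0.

(1, 0, R4, (0, 2))
(1, 0, R7, (1,))
(2, 0, R3, (1, 2))
(2, 0, R4, (0, 1))
(2, 0, R4, (0, 2))
(2, 0, R7, (1,))
(2, 0, R7, (2,))
(2, 1, R3, (1, 2))
(2, 2, R3, (1, 2))
(2, 3, R3, (1, 2))
(3, 0, R2, (1, 2))
(3, 0, R4, (0, 2))
(3, 0, R7, (1,))
(5, 0, R2, (1, 2))
(5, 0, R7, (2,))
(6, 0, R1, (1, 2))

bar 0: v0=F3 v1=F4 v2=C5 downbeat P5
bar 1: v0=G3 v1=B3 v2=F4 downbeat m7
bar 2: v0=A3 v1=D5 v2=B4 downbeat M2
bar 3: v0=F3 v1=A3 v2=E4 downbeat M7
bar 4: v0=D3 v1=A3 v2=F4 downbeat m3
bar 5: v0=G3 v1=E4 v2=B4 downbeat M3
bar 6: v0=F3 v1=F4 v2=C5 downbeat P5
  -> R4 @ bar 1 tick 0 v(0, 2): G3/F4 m7 untreated
  -> R7 @ bar 1 tick 0 v(1,): F4->B3 leap 6st
  -> R3 @ bar 2 tick 0 v(1, 2): D5 above B4
  -> R4 @ bar 2 tick 0 v(0, 1): A3/D5 P4 untreated
  -> R4 @ bar 2 tick 0 v(0, 2): A3/B4 M2 untreated
  -> R7 @ bar 2 tick 0 v(1,): B3->D5 leap 15st
  -> R7 @ bar 2 tick 0 v(2,): F4->B4 leap 6st
  -> R3 @ bar 2 tick 1 v(1, 2): D5 above B4
  -> R3 @ bar 2 tick 2 v(1, 2): D5 above B4
  -> R3 @ bar 2 tick 3 v(1, 2): D5 above B4
  -> R2 @ bar 3 tick 0 v(1, 2): D5/B4 m3 -> A3/E4 P5 similar
  -> R4 @ bar 3 tick 0 v(0, 2): F3/E4 M7 untreated
  -> R7 @ bar 3 tick 0 v(1,): D5->A3 leap 17st
  -> R2 @ bar 5 tick 0 v(1, 2): A3/F4 m6 -> E4/B4 P5 similar
  -> R7 @ bar 5 tick 0 v(2,): F4->B4 leap 6st
  -> R1 @ bar 6 tick 0 v(1, 2): E4/B4 P5 -> F4/C5 P5 similar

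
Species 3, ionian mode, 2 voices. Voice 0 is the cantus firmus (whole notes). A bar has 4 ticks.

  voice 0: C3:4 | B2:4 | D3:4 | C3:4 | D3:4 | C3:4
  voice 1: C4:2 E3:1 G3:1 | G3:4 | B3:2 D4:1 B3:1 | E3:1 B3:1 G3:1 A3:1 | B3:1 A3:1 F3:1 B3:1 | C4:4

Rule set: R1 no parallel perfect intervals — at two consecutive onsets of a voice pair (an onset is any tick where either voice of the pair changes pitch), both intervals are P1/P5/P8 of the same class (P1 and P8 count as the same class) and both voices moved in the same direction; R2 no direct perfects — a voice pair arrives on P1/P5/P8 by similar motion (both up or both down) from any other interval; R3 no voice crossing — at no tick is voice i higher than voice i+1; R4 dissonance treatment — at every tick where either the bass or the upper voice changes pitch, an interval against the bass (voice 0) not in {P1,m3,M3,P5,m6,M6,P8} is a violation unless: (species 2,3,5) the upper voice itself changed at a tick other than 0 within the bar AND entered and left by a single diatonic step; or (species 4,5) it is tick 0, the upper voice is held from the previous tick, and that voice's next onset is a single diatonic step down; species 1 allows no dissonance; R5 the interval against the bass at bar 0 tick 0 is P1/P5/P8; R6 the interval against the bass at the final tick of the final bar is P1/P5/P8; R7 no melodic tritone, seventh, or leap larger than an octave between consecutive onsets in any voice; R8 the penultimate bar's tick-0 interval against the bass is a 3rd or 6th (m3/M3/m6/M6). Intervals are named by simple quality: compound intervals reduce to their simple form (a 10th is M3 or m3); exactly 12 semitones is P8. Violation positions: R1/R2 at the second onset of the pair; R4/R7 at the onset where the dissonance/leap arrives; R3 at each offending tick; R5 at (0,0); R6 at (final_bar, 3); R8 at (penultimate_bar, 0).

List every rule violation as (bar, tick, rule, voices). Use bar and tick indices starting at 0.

bar 0: v0=C3 v1=C4 downbeat P8
bar 1: v0=B2 v1=G3 downbeat m6
bar 2: v0=D3 v1=B3 downbeat M6
bar 3: v0=C3 v1=E3 downbeat M3
bar 4: v0=D3 v1=B3 downbeat M6
bar 5: v0=C3 v1=C4 downbeat P8
  -> R4 @ bar 3 tick 1 v(0, 1): C3/B3 M7 untreated
  -> R7 @ bar 4 tick 3 v(1,): F3->B3 leap 6st

(3, 1, R4, (0, 1))
(4, 3, R7, (1,))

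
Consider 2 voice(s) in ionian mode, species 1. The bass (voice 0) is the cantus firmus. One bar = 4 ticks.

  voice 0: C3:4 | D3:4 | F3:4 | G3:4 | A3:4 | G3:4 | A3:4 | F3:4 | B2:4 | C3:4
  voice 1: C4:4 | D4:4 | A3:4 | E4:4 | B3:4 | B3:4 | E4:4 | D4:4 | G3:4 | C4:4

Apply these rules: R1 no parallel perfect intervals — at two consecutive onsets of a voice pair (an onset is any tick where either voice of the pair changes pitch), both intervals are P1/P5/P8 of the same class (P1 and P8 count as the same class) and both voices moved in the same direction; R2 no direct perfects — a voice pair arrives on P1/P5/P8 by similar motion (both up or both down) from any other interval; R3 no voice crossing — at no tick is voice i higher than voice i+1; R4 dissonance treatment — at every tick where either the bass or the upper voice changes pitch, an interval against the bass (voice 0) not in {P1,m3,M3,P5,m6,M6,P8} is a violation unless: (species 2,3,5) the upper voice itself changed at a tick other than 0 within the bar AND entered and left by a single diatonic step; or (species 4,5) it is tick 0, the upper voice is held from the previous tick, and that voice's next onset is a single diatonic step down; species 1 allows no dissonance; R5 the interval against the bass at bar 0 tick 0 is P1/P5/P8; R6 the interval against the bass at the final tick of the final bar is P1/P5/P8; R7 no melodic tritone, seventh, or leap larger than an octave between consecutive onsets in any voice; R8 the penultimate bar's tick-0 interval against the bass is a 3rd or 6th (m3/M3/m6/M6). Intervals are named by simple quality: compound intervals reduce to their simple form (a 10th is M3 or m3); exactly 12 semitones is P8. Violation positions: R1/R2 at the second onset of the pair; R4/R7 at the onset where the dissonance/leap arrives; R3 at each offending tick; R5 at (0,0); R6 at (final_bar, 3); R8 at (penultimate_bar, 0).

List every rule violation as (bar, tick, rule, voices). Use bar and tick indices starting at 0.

(1, 0, R1, (0, 1))
(4, 0, R4, (0, 1))
(6, 0, R2, (0, 1))
(8, 0, R7, (0,))
(9, 0, R2, (0, 1))

bar 0: v0=C3 v1=C4 downbeat P8
bar 1: v0=D3 v1=D4 downbeat P8
bar 2: v0=F3 v1=A3 downbeat M3
bar 3: v0=G3 v1=E4 downbeat M6
bar 4: v0=A3 v1=B3 downbeat M2
bar 5: v0=G3 v1=B3 downbeat M3
bar 6: v0=A3 v1=E4 downbeat P5
bar 7: v0=F3 v1=D4 downbeat M6
bar 8: v0=B2 v1=G3 downbeat m6
bar 9: v0=C3 v1=C4 downbeat P8
  -> R1 @ bar 1 tick 0 v(0, 1): C3/C4 P8 -> D3/D4 P8 similar
  -> R4 @ bar 4 tick 0 v(0, 1): A3/B3 M2 untreated
  -> R2 @ bar 6 tick 0 v(0, 1): G3/B3 M3 -> A3/E4 P5 similar
  -> R7 @ bar 8 tick 0 v(0,): F3->B2 leap 6st
  -> R2 @ bar 9 tick 0 v(0, 1): B2/G3 m6 -> C3/C4 P8 similar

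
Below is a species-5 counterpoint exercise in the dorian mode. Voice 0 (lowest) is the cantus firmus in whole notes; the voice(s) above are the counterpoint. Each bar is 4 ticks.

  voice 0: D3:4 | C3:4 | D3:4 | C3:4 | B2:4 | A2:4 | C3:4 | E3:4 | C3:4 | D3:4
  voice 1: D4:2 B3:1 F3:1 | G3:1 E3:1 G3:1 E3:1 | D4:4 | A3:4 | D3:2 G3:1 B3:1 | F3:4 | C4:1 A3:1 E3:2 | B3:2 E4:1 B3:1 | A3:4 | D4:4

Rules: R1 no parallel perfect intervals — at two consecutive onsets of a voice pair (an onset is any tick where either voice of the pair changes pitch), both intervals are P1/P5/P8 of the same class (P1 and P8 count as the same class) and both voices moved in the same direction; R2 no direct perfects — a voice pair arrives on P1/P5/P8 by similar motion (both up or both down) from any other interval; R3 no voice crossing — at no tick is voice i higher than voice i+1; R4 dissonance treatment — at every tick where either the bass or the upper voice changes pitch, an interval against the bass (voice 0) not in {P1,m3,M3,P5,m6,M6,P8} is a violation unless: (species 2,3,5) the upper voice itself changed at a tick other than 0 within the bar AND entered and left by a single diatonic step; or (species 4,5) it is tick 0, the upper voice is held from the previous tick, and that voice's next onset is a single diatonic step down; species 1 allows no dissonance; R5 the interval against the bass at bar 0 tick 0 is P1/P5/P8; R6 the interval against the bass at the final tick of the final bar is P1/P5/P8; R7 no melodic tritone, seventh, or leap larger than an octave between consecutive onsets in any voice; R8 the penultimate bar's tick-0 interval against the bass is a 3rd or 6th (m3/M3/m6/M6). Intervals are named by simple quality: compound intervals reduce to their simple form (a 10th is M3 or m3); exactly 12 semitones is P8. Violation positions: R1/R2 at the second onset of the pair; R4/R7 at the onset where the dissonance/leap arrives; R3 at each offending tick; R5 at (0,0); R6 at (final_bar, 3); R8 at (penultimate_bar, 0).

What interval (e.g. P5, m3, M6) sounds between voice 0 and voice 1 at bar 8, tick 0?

voice 0=C3 voice 1=A3 -> M6

M6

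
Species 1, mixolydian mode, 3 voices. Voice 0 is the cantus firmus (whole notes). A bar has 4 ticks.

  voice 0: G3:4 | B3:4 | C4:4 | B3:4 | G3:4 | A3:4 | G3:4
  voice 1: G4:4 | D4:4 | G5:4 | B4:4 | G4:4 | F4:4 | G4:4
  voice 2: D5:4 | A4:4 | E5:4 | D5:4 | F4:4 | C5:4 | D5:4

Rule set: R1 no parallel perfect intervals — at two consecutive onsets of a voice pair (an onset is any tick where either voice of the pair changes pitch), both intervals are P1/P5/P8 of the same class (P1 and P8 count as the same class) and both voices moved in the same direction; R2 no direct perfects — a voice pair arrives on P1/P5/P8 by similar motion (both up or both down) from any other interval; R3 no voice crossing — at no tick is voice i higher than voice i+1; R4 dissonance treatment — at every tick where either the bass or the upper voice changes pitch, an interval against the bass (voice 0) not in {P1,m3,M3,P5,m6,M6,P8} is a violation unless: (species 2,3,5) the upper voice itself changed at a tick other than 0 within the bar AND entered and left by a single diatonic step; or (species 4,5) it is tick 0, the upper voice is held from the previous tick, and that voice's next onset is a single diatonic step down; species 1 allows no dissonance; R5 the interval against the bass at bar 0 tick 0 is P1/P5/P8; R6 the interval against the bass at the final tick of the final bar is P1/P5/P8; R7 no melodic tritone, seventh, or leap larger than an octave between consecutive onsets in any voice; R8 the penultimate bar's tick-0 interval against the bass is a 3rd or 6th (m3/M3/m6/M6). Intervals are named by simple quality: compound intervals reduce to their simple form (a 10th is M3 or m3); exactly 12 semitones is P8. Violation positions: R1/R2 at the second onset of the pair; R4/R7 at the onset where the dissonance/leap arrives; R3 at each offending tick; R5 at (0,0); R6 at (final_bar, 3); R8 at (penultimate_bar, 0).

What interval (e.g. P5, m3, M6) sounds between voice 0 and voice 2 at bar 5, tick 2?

voice 0=A3 voice 2=C5 -> m3

m3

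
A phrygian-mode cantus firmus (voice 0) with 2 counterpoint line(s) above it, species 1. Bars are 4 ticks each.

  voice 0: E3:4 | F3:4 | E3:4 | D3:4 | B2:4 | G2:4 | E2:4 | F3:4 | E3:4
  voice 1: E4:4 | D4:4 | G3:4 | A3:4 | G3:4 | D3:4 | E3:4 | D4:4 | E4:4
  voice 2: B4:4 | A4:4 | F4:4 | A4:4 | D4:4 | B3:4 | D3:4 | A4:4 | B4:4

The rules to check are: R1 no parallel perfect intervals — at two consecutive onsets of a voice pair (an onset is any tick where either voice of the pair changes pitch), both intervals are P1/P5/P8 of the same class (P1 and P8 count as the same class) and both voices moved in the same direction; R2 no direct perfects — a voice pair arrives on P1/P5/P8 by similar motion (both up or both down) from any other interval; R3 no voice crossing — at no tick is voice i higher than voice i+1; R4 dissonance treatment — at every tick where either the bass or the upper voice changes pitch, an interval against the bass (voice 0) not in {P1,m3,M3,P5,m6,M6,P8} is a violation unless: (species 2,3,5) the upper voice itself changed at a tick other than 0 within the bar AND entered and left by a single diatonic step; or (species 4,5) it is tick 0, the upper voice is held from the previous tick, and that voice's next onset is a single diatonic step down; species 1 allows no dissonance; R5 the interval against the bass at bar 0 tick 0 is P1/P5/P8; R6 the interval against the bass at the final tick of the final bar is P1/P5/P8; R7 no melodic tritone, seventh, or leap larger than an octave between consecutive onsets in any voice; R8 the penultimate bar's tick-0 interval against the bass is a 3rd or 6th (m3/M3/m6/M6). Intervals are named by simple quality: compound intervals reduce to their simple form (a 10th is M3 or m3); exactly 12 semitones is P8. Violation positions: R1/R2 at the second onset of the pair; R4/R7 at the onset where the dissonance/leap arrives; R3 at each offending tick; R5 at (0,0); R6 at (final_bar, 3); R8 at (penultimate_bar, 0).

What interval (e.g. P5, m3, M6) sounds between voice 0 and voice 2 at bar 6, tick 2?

voice 0=E2 voice 2=D3 -> m7

m7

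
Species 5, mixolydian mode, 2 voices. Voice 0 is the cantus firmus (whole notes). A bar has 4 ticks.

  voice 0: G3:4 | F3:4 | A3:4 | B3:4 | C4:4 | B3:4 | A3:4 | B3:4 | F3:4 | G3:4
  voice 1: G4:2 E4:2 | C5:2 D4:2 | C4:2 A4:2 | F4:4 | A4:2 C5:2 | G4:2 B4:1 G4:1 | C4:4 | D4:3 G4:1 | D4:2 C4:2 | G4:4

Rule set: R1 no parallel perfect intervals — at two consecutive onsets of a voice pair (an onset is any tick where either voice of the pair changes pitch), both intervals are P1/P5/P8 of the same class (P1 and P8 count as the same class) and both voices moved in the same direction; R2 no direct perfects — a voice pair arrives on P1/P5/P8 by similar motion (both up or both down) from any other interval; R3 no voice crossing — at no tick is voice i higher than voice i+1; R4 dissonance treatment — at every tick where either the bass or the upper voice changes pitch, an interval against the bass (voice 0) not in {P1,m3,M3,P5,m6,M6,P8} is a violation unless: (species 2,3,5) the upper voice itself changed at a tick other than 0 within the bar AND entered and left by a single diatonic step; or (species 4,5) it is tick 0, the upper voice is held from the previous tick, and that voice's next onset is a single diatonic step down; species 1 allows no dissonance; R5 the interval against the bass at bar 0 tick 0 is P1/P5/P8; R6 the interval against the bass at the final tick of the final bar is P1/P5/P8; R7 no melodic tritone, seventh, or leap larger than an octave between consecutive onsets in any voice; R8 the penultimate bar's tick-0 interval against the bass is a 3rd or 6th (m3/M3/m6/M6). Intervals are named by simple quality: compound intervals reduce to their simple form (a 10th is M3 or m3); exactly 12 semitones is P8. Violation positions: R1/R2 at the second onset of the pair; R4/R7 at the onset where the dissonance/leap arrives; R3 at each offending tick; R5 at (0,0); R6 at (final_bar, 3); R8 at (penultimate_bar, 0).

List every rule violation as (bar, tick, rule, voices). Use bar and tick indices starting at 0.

bar 0: v0=G3 v1=G4 downbeat P8
bar 1: v0=F3 v1=C5 downbeat P5
bar 2: v0=A3 v1=C4 downbeat m3
bar 3: v0=B3 v1=F4 downbeat TT
bar 4: v0=C4 v1=A4 downbeat M6
bar 5: v0=B3 v1=G4 downbeat m6
bar 6: v0=A3 v1=C4 downbeat m3
bar 7: v0=B3 v1=D4 downbeat m3
bar 8: v0=F3 v1=D4 downbeat M6
bar 9: v0=G3 v1=G4 downbeat P8
  -> R7 @ bar 1 tick 2 v(1,): C5->D4 leap 10st
  -> R4 @ bar 3 tick 0 v(0, 1): B3/F4 TT untreated
  -> R7 @ bar 8 tick 0 v(0,): B3->F3 leap 6st
  -> R2 @ bar 9 tick 0 v(0, 1): F3/C4 P5 -> G3/G4 P8 similar

(1, 2, R7, (1,))
(3, 0, R4, (0, 1))
(8, 0, R7, (0,))
(9, 0, R2, (0, 1))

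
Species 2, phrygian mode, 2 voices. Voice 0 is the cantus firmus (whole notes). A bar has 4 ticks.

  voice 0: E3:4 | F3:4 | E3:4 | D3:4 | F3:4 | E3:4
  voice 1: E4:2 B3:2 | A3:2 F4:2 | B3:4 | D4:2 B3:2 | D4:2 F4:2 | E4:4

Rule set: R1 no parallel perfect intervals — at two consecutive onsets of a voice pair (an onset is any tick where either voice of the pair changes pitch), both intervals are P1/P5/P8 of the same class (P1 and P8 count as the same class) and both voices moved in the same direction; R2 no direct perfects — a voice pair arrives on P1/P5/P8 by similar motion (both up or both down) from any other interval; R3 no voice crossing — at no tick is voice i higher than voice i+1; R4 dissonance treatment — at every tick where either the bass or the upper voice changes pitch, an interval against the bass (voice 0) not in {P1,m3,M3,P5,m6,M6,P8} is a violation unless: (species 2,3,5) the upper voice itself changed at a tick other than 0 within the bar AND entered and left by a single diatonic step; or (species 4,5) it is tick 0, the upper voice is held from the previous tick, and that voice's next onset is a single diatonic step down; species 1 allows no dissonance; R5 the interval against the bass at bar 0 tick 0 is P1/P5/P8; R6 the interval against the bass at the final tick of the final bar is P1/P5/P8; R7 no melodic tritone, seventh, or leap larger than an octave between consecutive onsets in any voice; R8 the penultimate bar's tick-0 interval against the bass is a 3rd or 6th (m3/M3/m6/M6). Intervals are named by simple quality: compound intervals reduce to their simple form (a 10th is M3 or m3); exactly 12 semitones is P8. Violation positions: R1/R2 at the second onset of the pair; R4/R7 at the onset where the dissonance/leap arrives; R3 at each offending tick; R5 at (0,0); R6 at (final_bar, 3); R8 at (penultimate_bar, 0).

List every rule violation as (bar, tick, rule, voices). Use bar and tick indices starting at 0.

(2, 0, R2, (0, 1))
(2, 0, R7, (1,))
(5, 0, R1, (0, 1))

bar 0: v0=E3 v1=E4 downbeat P8
bar 1: v0=F3 v1=A3 downbeat M3
bar 2: v0=E3 v1=B3 downbeat P5
bar 3: v0=D3 v1=D4 downbeat P8
bar 4: v0=F3 v1=D4 downbeat M6
bar 5: v0=E3 v1=E4 downbeat P8
  -> R2 @ bar 2 tick 0 v(0, 1): F3/F4 P8 -> E3/B3 P5 similar
  -> R7 @ bar 2 tick 0 v(1,): F4->B3 leap 6st
  -> R1 @ bar 5 tick 0 v(0, 1): F3/F4 P8 -> E3/E4 P8 similar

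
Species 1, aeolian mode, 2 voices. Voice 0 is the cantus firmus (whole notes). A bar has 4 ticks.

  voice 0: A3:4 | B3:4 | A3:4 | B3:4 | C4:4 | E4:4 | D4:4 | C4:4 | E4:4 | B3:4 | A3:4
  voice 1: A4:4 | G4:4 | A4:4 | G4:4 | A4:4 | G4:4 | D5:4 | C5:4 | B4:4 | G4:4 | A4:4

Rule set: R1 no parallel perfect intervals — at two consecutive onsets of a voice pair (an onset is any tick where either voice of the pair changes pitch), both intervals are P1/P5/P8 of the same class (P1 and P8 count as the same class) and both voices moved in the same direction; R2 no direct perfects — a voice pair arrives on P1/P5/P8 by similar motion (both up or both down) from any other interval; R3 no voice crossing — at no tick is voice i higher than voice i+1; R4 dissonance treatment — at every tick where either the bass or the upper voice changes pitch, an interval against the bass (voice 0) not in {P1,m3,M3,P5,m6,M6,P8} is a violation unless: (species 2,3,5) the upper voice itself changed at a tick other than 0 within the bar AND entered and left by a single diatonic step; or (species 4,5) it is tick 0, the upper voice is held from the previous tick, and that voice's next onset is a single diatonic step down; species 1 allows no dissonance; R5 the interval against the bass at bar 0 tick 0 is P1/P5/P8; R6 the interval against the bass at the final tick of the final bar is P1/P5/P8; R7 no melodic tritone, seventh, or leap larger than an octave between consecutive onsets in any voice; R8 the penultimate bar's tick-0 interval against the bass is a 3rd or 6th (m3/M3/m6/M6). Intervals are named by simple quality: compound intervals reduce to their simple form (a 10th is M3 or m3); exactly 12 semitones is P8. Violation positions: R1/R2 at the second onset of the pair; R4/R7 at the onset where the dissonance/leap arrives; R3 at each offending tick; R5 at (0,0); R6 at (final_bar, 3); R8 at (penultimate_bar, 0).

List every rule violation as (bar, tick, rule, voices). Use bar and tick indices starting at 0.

(7, 0, R1, (0, 1))

bar 0: v0=A3 v1=A4 downbeat P8
bar 1: v0=B3 v1=G4 downbeat m6
bar 2: v0=A3 v1=A4 downbeat P8
bar 3: v0=B3 v1=G4 downbeat m6
bar 4: v0=C4 v1=A4 downbeat M6
bar 5: v0=E4 v1=G4 downbeat m3
bar 6: v0=D4 v1=D5 downbeat P8
bar 7: v0=C4 v1=C5 downbeat P8
bar 8: v0=E4 v1=B4 downbeat P5
bar 9: v0=B3 v1=G4 downbeat m6
bar 10: v0=A3 v1=A4 downbeat P8
  -> R1 @ bar 7 tick 0 v(0, 1): D4/D5 P8 -> C4/C5 P8 similar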